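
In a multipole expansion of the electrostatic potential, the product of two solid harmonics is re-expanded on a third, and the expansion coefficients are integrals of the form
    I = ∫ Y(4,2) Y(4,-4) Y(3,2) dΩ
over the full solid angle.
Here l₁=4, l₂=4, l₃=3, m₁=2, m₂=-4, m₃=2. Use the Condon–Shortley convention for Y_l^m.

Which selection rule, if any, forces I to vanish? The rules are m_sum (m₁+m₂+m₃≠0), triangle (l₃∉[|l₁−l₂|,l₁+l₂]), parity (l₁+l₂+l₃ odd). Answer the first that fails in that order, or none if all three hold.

parity

m₁+m₂+m₃ = 2 − 4 + 2 = 0  ✓
triangle: |4−4|=0 ≤ l₃=3 ≤ 4+4=8  ✓
parity: l₁+l₂+l₃ = 11 is odd  ✗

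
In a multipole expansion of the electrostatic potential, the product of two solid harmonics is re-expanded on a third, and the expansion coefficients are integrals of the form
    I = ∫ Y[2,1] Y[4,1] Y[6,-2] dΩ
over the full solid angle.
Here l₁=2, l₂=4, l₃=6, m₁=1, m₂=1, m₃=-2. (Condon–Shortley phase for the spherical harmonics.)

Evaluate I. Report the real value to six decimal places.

Checks pass: Σm=0; 12 even; l₃=6∈[2,6].
(2·2+1)(2·4+1)(2·6+1) = 585
Δ: 0! 4! 8! / 13! → 1/6435
sum: t=0:+1/2304 = 1/2304
3j²(2 4 6; 0 0 0) = Δ·Π!·Σ² = 5/143  (sign +1)
sum: t=0:+1/4320 = 1/4320
3j²(2 4 6; 1 1 -2) = Δ·Π!·Σ² = 224/6435  (sign +1)
combine: 4πI² = 585·5/143·224/6435 = 1120/1573
take √, sign +1: I = 0.23803440

0.238034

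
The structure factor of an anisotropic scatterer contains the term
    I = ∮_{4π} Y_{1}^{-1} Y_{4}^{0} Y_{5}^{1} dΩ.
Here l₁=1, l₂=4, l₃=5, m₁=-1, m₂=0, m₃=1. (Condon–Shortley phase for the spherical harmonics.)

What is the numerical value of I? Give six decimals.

-0.190188

m-sum 0 ✓  L=10 even ✓  3≤5≤5 ✓
Π(2lᵢ+1) = 3×9×11 = 297
triangle coeff Δ(1,4,5) = 1/495
Σ_t [0,0]: t=0:+1/576 = 1/576
(3j)²=5/99 [(1 4 5; 0 0 0)], sign=-1
Σ_t [0,0]: t=0:+1/1152 = 1/1152
(3j)²=1/33 [(1 4 5; -1 0 1)], sign=+1
⇒ 4πI² = 5/11
I = (-1)√(5/11/(4π)) = -0.19018827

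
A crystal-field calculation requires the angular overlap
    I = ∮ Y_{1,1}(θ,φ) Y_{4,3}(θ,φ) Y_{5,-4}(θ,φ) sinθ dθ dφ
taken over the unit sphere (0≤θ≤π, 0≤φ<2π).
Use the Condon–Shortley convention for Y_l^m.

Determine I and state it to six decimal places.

0.294638

Checks pass: Σm=0; 10 even; l₃=5∈[3,5].
(2·1+1)(2·4+1)(2·5+1) = 297
Δ: 0! 2! 8! / 11! → 1/495
sum: t=0:+1/576 = 1/576
3j²(1 4 5; 0 0 0) = Δ·Π!·Σ² = 5/99  (sign -1)
sum: t=0:+1/10080 = 1/10080
3j²(1 4 5; 1 3 -4) = Δ·Π!·Σ² = 4/55  (sign -1)
combine: 4πI² = 297·5/99·4/55 = 12/11
take √, sign +1: I = 0.29463840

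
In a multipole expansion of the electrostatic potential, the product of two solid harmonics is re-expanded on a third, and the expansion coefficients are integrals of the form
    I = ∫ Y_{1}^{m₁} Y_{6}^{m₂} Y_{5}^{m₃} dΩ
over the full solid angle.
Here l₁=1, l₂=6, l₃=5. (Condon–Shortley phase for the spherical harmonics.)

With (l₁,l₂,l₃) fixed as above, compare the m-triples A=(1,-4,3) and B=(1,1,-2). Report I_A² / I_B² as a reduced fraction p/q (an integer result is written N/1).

l's match ⇒ only the (l;m) 3-j factors differ between A and B.
A: triangle coeff Δ(1,6,5) = 1/858; Σ_t [0,0]: t=0:+1/161280 = 1/161280; (3j)²=15/286 [(1 6 5; 1 -4 3)], sign=+1
B: triangle coeff Δ(1,6,5) = 1/858; Σ_t [0,0]: t=0:+1/60480 = 1/60480; (3j)²=5/429 [(1 6 5; 1 1 -2)], sign=-1
I_A²/I_B² = (15/286)/(5/429) = 9/2

9/2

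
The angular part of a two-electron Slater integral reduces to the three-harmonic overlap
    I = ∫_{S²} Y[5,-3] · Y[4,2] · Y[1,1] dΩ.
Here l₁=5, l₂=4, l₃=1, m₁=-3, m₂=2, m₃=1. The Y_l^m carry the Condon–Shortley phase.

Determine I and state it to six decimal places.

m-sum 0 ✓  L=10 even ✓  1≤1≤9 ✓
Π(2lᵢ+1) = 11×9×3 = 297
triangle coeff Δ(5,4,1) = 1/495
Σ_t [4,4]: t=4:+1/576 = 1/576
(3j)²=5/99 [(5 4 1; 0 0 0)], sign=-1
Σ_t [6,6]: t=6:+1/2880 = 1/2880
(3j)²=28/495 [(5 4 1; -3 2 1)], sign=+1
⇒ 4πI² = 28/33
I = (-1)√(28/33/(4π)) = -0.25984664

-0.259847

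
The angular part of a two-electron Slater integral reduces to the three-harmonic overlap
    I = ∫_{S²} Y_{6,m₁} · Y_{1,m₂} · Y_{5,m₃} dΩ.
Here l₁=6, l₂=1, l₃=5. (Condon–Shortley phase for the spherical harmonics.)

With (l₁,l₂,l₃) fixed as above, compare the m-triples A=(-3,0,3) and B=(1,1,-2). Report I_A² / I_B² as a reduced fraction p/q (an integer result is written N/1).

27/10

Shared (l₁,l₂,l₃)=(6,1,5): N and (l;000)² cancel in I_A²/I_B².
A: Δ = 2!·10!·0!/13! = 1/858; Racah Σ t=1..1: t=1:−1/80640 = -1/80640; ⇒ 3j(6 1 5; -3 0 3)² = 9/286, sgn -1
B: Δ = 2!·10!·0!/13! = 1/858; Racah Σ t=2..2: t=2:+1/60480 = 1/60480; ⇒ 3j(6 1 5; 1 1 -2)² = 5/429, sgn -1
I_A²/I_B² = (9/286)/(5/429) = 27/10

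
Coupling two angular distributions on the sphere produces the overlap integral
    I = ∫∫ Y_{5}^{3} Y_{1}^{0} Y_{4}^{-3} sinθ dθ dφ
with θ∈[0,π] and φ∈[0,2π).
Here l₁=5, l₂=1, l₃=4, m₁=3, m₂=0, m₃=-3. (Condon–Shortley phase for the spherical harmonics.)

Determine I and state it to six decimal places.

-0.196426

Rules hold: Σm=0, L=10 even, 4≤4≤6.
N = 11·3·9 = 297
Δ = 2!·8!·0!/11! = 1/495
Racah Σ t=1..1: t=1:−1/576 = -1/576
⇒ 3j(5 1 4; 0 0 0)² = 5/99, sgn -1
Racah Σ t=1..1: t=1:−1/5040 = -1/5040
⇒ 3j(5 1 4; 3 0 -3)² = 16/495, sgn +1
4πI² = N·(3j₀)²·(3jₘ)² = 16/33
I = -1·√(0.484848/4π) = -0.19642560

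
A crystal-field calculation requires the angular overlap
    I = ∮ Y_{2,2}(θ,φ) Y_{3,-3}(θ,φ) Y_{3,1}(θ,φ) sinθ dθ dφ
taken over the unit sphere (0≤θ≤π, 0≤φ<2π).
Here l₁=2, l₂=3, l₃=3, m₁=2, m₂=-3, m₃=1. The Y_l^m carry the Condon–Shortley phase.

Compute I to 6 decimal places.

m-sum 0 ✓  L=8 even ✓  1≤3≤5 ✓
Π(2lᵢ+1) = 5×7×7 = 245
triangle coeff Δ(2,3,3) = 1/3780
Σ_t [0,2]: t=0:+1/24 t=1:−1/4 t=2:+1/24 = -1/6
(3j)²=4/105 [(2 3 3; 0 0 0)], sign=+1
Σ_t [0,0]: t=0:+1/96 = 1/96
(3j)²=1/42 [(2 3 3; 2 -3 1)], sign=+1
⇒ 4πI² = 2/9
I = (+1)√(2/9/(4π)) = 0.13298076

0.132981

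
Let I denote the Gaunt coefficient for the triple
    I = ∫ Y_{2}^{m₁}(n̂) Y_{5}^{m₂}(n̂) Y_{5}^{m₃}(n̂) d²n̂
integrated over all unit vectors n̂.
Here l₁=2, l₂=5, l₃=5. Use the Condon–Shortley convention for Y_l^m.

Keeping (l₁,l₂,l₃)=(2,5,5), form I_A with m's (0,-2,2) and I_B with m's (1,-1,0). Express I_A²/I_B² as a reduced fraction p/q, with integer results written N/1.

36/5

l's match ⇒ only the (l;m) 3-j factors differ between A and B.
A: triangle coeff Δ(2,5,5) = 1/38610; Σ_t [0,2]: t=0:+1/2880 t=1:−1/1440 t=2:+1/20160 = -1/3360; (3j)²=6/715 [(2 5 5; 0 -2 2)], sign=+1
B: triangle coeff Δ(2,5,5) = 1/38610; Σ_t [0,1]: t=0:+1/1152 t=1:−1/1440 = 1/5760; (3j)²=1/858 [(2 5 5; 1 -1 0)], sign=-1
I_A²/I_B² = (6/715)/(1/858) = 36/5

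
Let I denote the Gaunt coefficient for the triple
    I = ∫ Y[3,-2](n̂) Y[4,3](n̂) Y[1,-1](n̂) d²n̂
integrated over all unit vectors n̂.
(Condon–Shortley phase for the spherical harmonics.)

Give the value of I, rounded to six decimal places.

Checks pass: Σm=0; 8 even; l₃=1∈[1,7].
(2·3+1)(2·4+1)(2·1+1) = 189
Δ: 6! 0! 2! / 9! → 1/252
sum: t=3:−1/36 = -1/36
3j²(3 4 1; 0 0 0) = Δ·Π!·Σ² = 4/63  (sign +1)
sum: t=5:−1/240 = -1/240
3j²(3 4 1; -2 3 -1) = Δ·Π!·Σ² = 1/12  (sign -1)
combine: 4πI² = 189·4/63·1/12 = 1/1
take √, sign -1: I = -0.28209479

-0.282095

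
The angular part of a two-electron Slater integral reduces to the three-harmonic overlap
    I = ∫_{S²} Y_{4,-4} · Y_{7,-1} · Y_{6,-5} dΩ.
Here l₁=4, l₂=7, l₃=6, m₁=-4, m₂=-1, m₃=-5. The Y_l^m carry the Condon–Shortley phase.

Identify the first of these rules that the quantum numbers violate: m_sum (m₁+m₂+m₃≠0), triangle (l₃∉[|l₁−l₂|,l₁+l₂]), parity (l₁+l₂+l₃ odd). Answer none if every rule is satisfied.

m_sum

azimuthal sum: -4 − 1 − 5 = -10  ✗
3 ≤ 6 ≤ 11 (triangle on l)
L = 4 + 7 + 6 = 17 (odd)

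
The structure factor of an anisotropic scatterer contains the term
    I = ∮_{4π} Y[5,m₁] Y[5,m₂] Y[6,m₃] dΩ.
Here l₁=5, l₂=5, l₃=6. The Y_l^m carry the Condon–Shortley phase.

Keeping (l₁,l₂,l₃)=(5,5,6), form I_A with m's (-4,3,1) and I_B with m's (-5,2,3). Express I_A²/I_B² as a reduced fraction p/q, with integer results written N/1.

121/150

Same 5,5,6: normalisation and zero-m 3j drop out of the ratio.
A: Δ: 4! 6! 6! / 17! → 1/28588560; sum: t=3:−1/518400 t=4:+1/138240 = 11/2073600; 3j²(5 5 6; -4 3 1) = Δ·Π!·Σ² = 77/4420  (sign -1)
B: Δ: 4! 6! 6! / 17! → 1/28588560; sum: t=4:+1/622080 = 1/622080; 3j²(5 5 6; -5 2 3) = Δ·Π!·Σ² = 105/4862  (sign -1)
I_A²/I_B² = (77/4420)/(105/4862) = 121/150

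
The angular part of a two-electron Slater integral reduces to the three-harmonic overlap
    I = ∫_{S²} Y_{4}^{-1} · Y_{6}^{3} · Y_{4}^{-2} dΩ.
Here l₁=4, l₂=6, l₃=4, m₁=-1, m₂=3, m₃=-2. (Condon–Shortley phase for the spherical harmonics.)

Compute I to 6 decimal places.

m-sum 0 ✓  L=14 even ✓  2≤4≤10 ✓
Π(2lᵢ+1) = 9×13×9 = 1053
triangle coeff Δ(4,6,4) = 1/1261260
Σ_t [2,4]: t=2:+1/4608 t=3:−1/1296 t=4:+1/4608 = -7/20736
(3j)²=20/1287 [(4 6 4; 0 0 0)], sign=-1
Σ_t [3,5]: t=3:−1/51840 t=4:+1/5760 t=5:−1/11520 = 7/103680
(3j)²=7/858 [(4 6 4; -1 3 -2)], sign=+1
⇒ 4πI² = 210/1573
I = (-1)√(210/1573/(4π)) = -0.10307192

-0.103072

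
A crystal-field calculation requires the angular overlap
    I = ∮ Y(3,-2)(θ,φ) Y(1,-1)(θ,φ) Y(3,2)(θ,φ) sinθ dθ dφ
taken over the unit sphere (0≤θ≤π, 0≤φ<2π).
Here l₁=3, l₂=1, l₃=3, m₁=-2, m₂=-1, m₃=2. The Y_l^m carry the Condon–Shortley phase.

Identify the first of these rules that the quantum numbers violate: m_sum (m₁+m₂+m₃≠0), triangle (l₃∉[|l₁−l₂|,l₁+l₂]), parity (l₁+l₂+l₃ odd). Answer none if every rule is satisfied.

m_sum

azimuthal sum: -2 − 1 + 2 = -1  ✗
2 ≤ 3 ≤ 4 (triangle on l)
L = 3 + 1 + 3 = 7 (odd)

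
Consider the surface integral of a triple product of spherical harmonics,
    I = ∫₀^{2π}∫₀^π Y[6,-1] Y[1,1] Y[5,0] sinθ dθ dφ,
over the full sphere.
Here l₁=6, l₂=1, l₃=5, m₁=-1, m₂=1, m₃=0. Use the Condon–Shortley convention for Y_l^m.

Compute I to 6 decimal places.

-0.187239

Checks pass: Σm=0; 12 even; l₃=5∈[5,7].
(2·6+1)(2·1+1)(2·5+1) = 429
Δ: 2! 10! 0! / 13! → 1/858
sum: t=1:−1/14400 = -1/14400
3j²(6 1 5; 0 0 0) = Δ·Π!·Σ² = 6/143  (sign +1)
sum: t=2:+1/28800 = 1/28800
3j²(6 1 5; -1 1 0) = Δ·Π!·Σ² = 7/286  (sign -1)
combine: 4πI² = 429·6/143·7/286 = 63/143
take √, sign -1: I = -0.18723944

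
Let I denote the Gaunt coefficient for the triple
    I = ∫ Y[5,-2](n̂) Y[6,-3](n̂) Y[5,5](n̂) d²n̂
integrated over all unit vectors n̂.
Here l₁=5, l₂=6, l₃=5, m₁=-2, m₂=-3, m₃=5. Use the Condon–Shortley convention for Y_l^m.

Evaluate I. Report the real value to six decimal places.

-0.172202

m-sum 0 ✓  L=16 even ✓  1≤5≤11 ✓
Π(2lᵢ+1) = 11×13×11 = 1573
triangle coeff Δ(5,6,5) = 1/28588560
Σ_t [1,5]: t=1:−1/345600 t=2:+1/13824 t=3:−1/5184 t=4:+1/13824 t=5:−1/345600 = -7/129600
(3j)²=80/7293 [(5 6 5; 0 0 0)], sign=+1
Σ_t [3,3]: t=3:−1/622080 = -1/622080
(3j)²=105/4862 [(5 6 5; -2 -3 5)], sign=-1
⇒ 4πI² = 1400/3757
I = (-1)√(1400/3757/(4π)) = -0.17220212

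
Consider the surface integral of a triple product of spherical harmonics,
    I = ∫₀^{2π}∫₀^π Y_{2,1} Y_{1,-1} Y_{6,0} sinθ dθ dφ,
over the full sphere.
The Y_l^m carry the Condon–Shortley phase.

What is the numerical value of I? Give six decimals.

triangle: need 1≤l₃≤3, have 6; I=0

0.000000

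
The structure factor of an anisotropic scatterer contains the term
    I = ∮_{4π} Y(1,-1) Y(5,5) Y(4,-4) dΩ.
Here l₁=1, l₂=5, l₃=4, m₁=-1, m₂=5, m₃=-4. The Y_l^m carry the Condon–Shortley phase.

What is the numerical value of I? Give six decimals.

Rules hold: Σm=0, L=10 even, 4≤4≤6.
N = 3·11·9 = 297
Δ = 2!·0!·8!/11! = 1/495
Racah Σ t=1..1: t=1:−1/576 = -1/576
⇒ 3j(1 5 4; 0 0 0)² = 5/99, sgn -1
Racah Σ t=2..2: t=2:+1/80640 = 1/80640
⇒ 3j(1 5 4; -1 5 -4)² = 1/11, sgn +1
4πI² = N·(3j₀)²·(3jₘ)² = 15/11
I = -1·√(1.36364/4π) = -0.32941575

-0.329416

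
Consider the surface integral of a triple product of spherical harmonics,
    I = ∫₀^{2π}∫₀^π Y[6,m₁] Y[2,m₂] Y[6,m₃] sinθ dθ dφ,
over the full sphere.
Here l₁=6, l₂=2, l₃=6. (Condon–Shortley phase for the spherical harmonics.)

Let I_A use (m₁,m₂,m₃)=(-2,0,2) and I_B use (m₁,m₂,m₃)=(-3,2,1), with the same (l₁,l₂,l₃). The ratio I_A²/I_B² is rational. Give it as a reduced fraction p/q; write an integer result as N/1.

5/12

Shared (l₁,l₂,l₃)=(6,2,6): N and (l;000)² cancel in I_A²/I_B².
A: Δ = 2!·10!·2!/15! = 1/90090; Racah Σ t=0..2: t=0:+1/322560 t=1:−1/30240 t=2:+1/69120 = -1/64512; ⇒ 3j(6 2 6; -2 0 2)² = 10/1001, sgn -1
B: Δ = 2!·10!·2!/15! = 1/90090; Racah Σ t=2..2: t=2:+1/120960 = 1/120960; ⇒ 3j(6 2 6; -3 2 1)² = 24/1001, sgn -1
I_A²/I_B² = (10/1001)/(24/1001) = 5/12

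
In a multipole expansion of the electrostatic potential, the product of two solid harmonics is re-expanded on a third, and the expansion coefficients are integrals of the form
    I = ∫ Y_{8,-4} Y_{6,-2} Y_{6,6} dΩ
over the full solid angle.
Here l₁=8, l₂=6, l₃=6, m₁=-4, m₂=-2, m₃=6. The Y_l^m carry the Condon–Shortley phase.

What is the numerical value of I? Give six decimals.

Checks pass: Σm=0; 20 even; l₃=6∈[2,14].
(2·8+1)(2·6+1)(2·6+1) = 2873
Δ: 8! 8! 4! / 21! → 1/1309458150
sum: t=2:+1/49766400 t=3:−1/3110400 t=4:+1/1327104 t=5:−1/3110400 t=6:+1/49766400 = 1/6635520
3j²(8 6 6; 0 0 0) = Δ·Π!·Σ² = 350/46189  (sign +1)
sum: t=4:+1/557383680 = 1/557383680
3j²(8 6 6; -4 -2 6) = Δ·Π!·Σ² = 55/4199  (sign +1)
combine: 4πI² = 2873·350/46189·55/4199 = 1750/6137
take √, sign +1: I = 0.15063852

0.150639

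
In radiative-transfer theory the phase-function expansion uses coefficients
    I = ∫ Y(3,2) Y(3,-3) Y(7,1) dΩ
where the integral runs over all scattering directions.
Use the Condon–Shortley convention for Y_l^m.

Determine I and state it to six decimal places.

|3−3|≤7≤3+3 violated ⇒ I = 0

0.000000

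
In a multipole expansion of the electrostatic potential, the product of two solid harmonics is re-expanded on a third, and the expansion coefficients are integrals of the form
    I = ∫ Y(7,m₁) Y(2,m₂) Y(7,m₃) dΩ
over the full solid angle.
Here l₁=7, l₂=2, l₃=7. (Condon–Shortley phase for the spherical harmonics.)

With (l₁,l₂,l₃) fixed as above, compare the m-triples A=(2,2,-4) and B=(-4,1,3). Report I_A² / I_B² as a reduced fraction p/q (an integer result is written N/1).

l's match ⇒ only the (l;m) 3-j factors differ between A and B.
A: triangle coeff Δ(7,2,7) = 1/185640; Σ_t [2,2]: t=2:+1/8709120 = 1/8709120; (3j)²=55/3094 [(7 2 7; 2 2 -4)], sign=-1
B: triangle coeff Δ(7,2,7) = 1/185640; Σ_t [1,2]: t=1:−1/14515200 t=2:+1/4354560 = 1/6220800; (3j)²=77/4420 [(7 2 7; -4 1 3)], sign=+1
I_A²/I_B² = (55/3094)/(77/4420) = 50/49

50/49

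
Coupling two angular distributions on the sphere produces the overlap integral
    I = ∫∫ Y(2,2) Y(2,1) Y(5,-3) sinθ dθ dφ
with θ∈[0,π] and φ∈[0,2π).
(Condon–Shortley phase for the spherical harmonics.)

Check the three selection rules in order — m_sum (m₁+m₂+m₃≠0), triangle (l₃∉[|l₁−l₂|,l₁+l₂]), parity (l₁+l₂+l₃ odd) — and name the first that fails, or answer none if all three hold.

triangle

Σmᵢ = 0  ✓
l₃∈[|l₁−l₂|,l₁+l₂]=[0,4], have l₃=5  ✗
Σlᵢ = 9 ⇒ odd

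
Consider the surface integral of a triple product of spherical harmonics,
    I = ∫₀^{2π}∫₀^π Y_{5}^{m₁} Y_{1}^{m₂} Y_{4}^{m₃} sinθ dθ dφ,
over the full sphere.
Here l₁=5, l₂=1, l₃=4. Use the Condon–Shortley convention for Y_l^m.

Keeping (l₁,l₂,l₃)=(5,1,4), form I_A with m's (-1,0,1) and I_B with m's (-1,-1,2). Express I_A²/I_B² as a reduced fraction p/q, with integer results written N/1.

4/1

Same 5,1,4: normalisation and zero-m 3j drop out of the ratio.
A: Δ: 2! 8! 0! / 11! → 1/495; sum: t=1:−1/720 = -1/720; 3j²(5 1 4; -1 0 1) = Δ·Π!·Σ² = 8/165  (sign +1)
B: Δ: 2! 8! 0! / 11! → 1/495; sum: t=0:+1/2880 = 1/2880; 3j²(5 1 4; -1 -1 2) = Δ·Π!·Σ² = 2/165  (sign +1)
I_A²/I_B² = (8/165)/(2/165) = 4/1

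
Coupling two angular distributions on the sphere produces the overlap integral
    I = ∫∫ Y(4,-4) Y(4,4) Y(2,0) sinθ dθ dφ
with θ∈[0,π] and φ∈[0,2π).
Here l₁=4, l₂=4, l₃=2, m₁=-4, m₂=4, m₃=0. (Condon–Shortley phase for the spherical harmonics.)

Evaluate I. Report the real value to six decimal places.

-0.229376

Checks pass: Σm=0; 10 even; l₃=2∈[0,8].
(2·4+1)(2·4+1)(2·2+1) = 405
Δ: 6! 2! 2! / 11! → 1/13860
sum: t=2:+1/192 t=3:−1/36 t=4:+1/192 = -5/288
3j²(4 4 2; 0 0 0) = Δ·Π!·Σ² = 20/693  (sign -1)
sum: t=6:+1/2880 = 1/2880
3j²(4 4 2; -4 4 0) = Δ·Π!·Σ² = 28/495  (sign +1)
combine: 4πI² = 405·20/693·28/495 = 80/121
take √, sign -1: I = -0.22937568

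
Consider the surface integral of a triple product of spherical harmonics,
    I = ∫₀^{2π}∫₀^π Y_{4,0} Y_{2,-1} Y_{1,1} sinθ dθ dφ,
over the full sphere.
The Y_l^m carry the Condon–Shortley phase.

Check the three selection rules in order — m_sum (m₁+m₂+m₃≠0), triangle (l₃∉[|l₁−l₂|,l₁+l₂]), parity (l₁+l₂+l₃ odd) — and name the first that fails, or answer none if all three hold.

Σmᵢ = 0  ✓
l₃∈[|l₁−l₂|,l₁+l₂]=[2,6], have l₃=1  ✗
Σlᵢ = 7 ⇒ odd

triangle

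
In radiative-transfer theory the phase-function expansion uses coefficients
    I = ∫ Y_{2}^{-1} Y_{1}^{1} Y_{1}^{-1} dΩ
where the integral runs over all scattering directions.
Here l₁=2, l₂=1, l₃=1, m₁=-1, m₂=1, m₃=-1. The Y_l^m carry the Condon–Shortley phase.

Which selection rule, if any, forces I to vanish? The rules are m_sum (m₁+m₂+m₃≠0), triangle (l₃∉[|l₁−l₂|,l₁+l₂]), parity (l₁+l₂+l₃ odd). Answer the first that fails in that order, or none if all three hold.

Σmᵢ = -1  ✗
l₃∈[|l₁−l₂|,l₁+l₂]=[1,3], have l₃=1
Σlᵢ = 4 ⇒ even

m_sum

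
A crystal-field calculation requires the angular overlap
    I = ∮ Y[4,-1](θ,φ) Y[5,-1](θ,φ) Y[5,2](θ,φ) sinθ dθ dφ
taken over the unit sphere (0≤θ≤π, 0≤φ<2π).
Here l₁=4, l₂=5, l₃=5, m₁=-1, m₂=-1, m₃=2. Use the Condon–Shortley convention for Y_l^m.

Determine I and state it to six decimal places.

0.128377

m-sum 0 ✓  L=14 even ✓  1≤5≤9 ✓
Π(2lᵢ+1) = 9×11×11 = 1089
triangle coeff Δ(4,5,5) = 1/3153150
Σ_t [0,4]: t=0:+1/69120 t=1:−1/1728 t=2:+1/576 t=3:−1/1728 t=4:+1/69120 = 7/11520
(3j)²=2/143 [(4 5 5; 0 0 0)], sign=-1
Σ_t [1,4]: t=1:−1/5184 t=2:+1/1152 t=3:−1/2880 t=4:+1/103680 = 7/20736
(3j)²=35/2574 [(4 5 5; -1 -1 2)], sign=-1
⇒ 4πI² = 35/169
I = (+1)√(35/169/(4π)) = 0.12837656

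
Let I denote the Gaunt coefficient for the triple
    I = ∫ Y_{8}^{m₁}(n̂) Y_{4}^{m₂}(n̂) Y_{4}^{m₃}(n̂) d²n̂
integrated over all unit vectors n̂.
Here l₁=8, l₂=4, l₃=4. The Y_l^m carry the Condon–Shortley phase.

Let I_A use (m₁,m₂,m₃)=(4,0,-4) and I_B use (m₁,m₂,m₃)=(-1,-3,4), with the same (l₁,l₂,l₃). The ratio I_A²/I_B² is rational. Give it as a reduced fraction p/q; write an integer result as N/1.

Same 8,4,4: normalisation and zero-m 3j drop out of the ratio.
A: Δ: 8! 8! 0! / 17! → 1/218790; sum: t=4:+1/23224320 = 1/23224320; 3j²(8 4 4; 4 0 -4) = Δ·Π!·Σ² = 1/442  (sign +1)
B: Δ: 8! 8! 0! / 17! → 1/218790; sum: t=1:−1/203212800 = -1/203212800; 3j²(8 4 4; -1 -3 4) = Δ·Π!·Σ² = 1/24310  (sign -1)
I_A²/I_B² = (1/442)/(1/24310) = 55/1

55/1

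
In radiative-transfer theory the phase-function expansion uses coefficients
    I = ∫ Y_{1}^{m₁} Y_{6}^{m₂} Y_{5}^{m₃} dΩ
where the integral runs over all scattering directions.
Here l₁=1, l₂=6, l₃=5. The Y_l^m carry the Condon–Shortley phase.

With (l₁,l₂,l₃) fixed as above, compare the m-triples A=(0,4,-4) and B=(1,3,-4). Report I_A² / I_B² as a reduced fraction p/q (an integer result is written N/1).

l's match ⇒ only the (l;m) 3-j factors differ between A and B.
A: triangle coeff Δ(1,6,5) = 1/858; Σ_t [1,1]: t=1:−1/362880 = -1/362880; (3j)²=10/429 [(1 6 5; 0 4 -4)], sign=+1
B: triangle coeff Δ(1,6,5) = 1/858; Σ_t [0,0]: t=0:+1/725760 = 1/725760; (3j)²=1/286 [(1 6 5; 1 3 -4)], sign=-1
I_A²/I_B² = (10/429)/(1/286) = 20/3

20/3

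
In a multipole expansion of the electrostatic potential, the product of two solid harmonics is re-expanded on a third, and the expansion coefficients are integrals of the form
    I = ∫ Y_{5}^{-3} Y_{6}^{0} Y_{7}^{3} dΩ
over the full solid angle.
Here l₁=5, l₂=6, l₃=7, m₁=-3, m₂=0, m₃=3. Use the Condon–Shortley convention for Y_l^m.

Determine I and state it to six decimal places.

0.130140

Checks pass: Σm=0; 18 even; l₃=7∈[1,11].
(2·5+1)(2·6+1)(2·7+1) = 2145
Δ: 4! 6! 8! / 19! → 1/174594420
sum: t=0:+1/4147200 t=1:−1/207360 t=2:+1/82944 t=3:−1/207360 t=4:+1/4147200 = 1/345600
3j²(5 6 7; 0 0 0) = Δ·Π!·Σ² = 420/46189  (sign -1)
sum: t=2:+1/1658880 t=3:−1/518400 t=4:+1/1658880 = -1/1382400
3j²(5 6 7; -3 0 3) = Δ·Π!·Σ² = 504/46189  (sign -1)
combine: 4πI² = 2145·420/46189·504/46189 = 3175200/14919047
take √, sign +1: I = 0.13013978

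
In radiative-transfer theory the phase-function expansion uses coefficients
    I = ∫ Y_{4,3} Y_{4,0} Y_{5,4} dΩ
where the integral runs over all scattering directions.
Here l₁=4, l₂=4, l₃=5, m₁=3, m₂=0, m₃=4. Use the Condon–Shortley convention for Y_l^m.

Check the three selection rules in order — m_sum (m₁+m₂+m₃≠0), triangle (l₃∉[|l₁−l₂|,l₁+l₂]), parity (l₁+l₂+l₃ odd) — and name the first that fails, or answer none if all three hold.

azimuthal sum: 3 + 0 + 4 = 7  ✗
0 ≤ 5 ≤ 8 (triangle on l)
L = 4 + 4 + 5 = 13 (odd)

m_sum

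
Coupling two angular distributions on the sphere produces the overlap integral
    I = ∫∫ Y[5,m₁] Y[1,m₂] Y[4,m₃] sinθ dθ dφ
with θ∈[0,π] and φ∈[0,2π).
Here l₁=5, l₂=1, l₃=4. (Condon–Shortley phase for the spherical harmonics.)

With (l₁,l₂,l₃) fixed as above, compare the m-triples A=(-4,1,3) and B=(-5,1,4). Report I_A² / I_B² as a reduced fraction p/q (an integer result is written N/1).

4/5

l's match ⇒ only the (l;m) 3-j factors differ between A and B.
A: triangle coeff Δ(5,1,4) = 1/495; Σ_t [2,2]: t=2:+1/10080 = 1/10080; (3j)²=4/55 [(5 1 4; -4 1 3)], sign=-1
B: triangle coeff Δ(5,1,4) = 1/495; Σ_t [2,2]: t=2:+1/80640 = 1/80640; (3j)²=1/11 [(5 1 4; -5 1 4)], sign=+1
I_A²/I_B² = (4/55)/(1/11) = 4/5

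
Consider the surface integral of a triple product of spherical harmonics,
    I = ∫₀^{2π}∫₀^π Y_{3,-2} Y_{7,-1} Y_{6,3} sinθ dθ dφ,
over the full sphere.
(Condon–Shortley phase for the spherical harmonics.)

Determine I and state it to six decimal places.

0.167202

Rules hold: Σm=0, L=16 even, 4≤6≤10.
N = 7·15·13 = 1365
Δ = 4!·2!·10!/17! = 1/2042040
Racah Σ t=1..3: t=1:−1/207360 t=2:+1/57600 t=3:−1/207360 = 1/129600
⇒ 3j(3 7 6; 0 0 0)² = 168/12155, sgn +1
Racah Σ t=3..4: t=3:−1/362880 t=4:+1/1935360 = -13/5806080
⇒ 3j(3 7 6; -2 -1 3)² = 195/10472, sgn +1
4πI² = N·(3j₀)²·(3jₘ)² = 12285/34969
I = +1·√(0.351311/4π) = 0.16720184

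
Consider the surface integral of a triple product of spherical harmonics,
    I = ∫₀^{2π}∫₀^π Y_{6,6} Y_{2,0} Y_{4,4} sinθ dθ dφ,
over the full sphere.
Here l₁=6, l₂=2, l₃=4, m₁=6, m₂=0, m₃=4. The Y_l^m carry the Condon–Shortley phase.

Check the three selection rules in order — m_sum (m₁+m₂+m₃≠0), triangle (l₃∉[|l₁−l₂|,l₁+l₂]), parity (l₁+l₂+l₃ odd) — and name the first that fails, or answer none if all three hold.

m_sum

Σmᵢ = 10  ✗
l₃∈[|l₁−l₂|,l₁+l₂]=[4,8], have l₃=4
Σlᵢ = 12 ⇒ even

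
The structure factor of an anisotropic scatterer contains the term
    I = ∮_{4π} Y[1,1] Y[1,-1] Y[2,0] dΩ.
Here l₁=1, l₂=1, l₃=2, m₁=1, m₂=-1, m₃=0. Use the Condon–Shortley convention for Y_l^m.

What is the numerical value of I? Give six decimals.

0.126157

Checks pass: Σm=0; 4 even; l₃=2∈[0,2].
(2·1+1)(2·1+1)(2·2+1) = 45
Δ: 0! 2! 2! / 5! → 1/30
sum: t=0:+1/1 = 1/1
3j²(1 1 2; 0 0 0) = Δ·Π!·Σ² = 2/15  (sign +1)
sum: t=0:+1/4 = 1/4
3j²(1 1 2; 1 -1 0) = Δ·Π!·Σ² = 1/30  (sign +1)
combine: 4πI² = 45·2/15·1/30 = 1/5
take √, sign +1: I = 0.12615663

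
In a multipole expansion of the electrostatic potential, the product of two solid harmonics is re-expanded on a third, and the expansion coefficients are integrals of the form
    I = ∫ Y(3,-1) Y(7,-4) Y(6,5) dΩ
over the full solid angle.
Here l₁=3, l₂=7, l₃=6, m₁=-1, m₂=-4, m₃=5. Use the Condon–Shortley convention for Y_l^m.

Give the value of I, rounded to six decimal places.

m-sum 0 ✓  L=16 even ✓  4≤6≤10 ✓
Π(2lᵢ+1) = 7×15×13 = 1365
triangle coeff Δ(3,7,6) = 1/2042040
Σ_t [1,3]: t=1:−1/207360 t=2:+1/57600 t=3:−1/207360 = 1/129600
(3j)²=168/12155 [(3 7 6; 0 0 0)], sign=+1
Σ_t [2,3]: t=2:+1/2903040 t=3:−1/21772800 = 13/43545600
(3j)²=143/7140 [(3 7 6; -1 -4 5)], sign=-1
⇒ 4πI² = 546/1445
I = (-1)√(546/1445/(4π)) = -0.17340334

-0.173403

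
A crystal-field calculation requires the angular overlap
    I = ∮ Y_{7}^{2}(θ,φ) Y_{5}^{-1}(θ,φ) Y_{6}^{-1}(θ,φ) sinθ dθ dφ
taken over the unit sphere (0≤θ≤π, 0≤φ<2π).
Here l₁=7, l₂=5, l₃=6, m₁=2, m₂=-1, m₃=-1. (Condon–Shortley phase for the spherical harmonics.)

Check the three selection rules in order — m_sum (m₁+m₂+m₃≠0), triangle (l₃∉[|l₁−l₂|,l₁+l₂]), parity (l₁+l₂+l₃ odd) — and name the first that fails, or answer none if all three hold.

azimuthal sum: 2 − 1 − 1 = 0  ✓
2 ≤ 6 ≤ 12 (triangle on l)  ✓
L = 7 + 5 + 6 = 18 (even)  ✓

none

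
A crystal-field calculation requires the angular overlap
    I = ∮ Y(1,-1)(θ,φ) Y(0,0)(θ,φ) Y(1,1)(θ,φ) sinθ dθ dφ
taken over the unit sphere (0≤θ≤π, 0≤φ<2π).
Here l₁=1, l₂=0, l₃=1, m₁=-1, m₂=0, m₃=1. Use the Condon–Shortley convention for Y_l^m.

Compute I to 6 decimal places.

-0.282095

Rules hold: Σm=0, L=2 even, 1≤1≤1.
N = 3·1·3 = 9
Δ = 0!·2!·0!/3! = 1/3
Racah Σ t=0..0: t=0:+1/1 = 1/1
⇒ 3j(1 0 1; 0 0 0)² = 1/3, sgn -1
Racah Σ t=0..0: t=0:+1/2 = 1/2
⇒ 3j(1 0 1; -1 0 1)² = 1/3, sgn +1
4πI² = N·(3j₀)²·(3jₘ)² = 1/1
I = -1·√(1/4π) = -0.28209479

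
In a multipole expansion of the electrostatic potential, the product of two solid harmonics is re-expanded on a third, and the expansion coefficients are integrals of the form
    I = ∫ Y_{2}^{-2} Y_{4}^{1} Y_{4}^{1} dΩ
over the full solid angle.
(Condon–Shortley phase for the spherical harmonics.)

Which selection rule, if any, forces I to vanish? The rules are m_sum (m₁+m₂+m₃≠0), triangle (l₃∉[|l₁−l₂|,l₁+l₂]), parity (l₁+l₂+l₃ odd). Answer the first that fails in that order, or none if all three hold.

none

m₁+m₂+m₃ = -2 + 1 + 1 = 0  ✓
triangle: |2−4|=2 ≤ l₃=4 ≤ 2+4=6  ✓
parity: l₁+l₂+l₃ = 10 is even  ✓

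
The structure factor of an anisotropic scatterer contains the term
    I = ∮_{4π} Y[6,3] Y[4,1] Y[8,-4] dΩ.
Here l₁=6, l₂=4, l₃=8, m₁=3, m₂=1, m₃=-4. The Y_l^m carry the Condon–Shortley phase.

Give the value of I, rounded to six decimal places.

0.095151

Rules hold: Σm=0, L=18 even, 2≤8≤10.
N = 13·9·17 = 1989
Δ = 2!·10!·6!/19! = 1/23279256
Racah Σ t=0..2: t=0:+1/1658880 t=1:−1/518400 t=2:+1/1658880 = -1/1382400
⇒ 3j(6 4 8; 0 0 0)² = 504/46189, sgn -1
Racah Σ t=0..2: t=0:+1/7257600 t=1:−1/3870720 t=2:+1/26127360 = -43/522547200
⇒ 3j(6 4 8; 3 1 -4)² = 1849/352716, sgn -1
4πI² = N·(3j₀)²·(3jₘ)² = 99846/877591
I = +1·√(0.113773/4π) = 0.09515121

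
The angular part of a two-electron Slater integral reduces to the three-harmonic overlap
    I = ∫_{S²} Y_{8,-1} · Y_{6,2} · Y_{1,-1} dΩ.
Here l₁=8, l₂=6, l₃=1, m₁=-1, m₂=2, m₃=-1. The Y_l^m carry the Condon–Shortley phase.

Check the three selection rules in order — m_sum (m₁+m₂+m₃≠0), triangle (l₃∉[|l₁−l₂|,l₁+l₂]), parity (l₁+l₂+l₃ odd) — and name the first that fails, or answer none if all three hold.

triangle

azimuthal sum: -1 + 2 − 1 = 0  ✓
2 ≤ 1 ≤ 14 (triangle on l)  ✗
L = 8 + 6 + 1 = 15 (odd)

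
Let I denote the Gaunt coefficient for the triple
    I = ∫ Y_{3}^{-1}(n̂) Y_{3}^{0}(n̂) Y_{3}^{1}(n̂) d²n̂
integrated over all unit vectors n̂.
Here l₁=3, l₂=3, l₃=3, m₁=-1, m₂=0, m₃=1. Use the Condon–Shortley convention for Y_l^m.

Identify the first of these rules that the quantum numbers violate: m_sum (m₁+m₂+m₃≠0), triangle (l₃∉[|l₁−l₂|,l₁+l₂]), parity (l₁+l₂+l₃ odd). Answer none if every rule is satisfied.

m₁+m₂+m₃ = -1 + 0 + 1 = 0  ✓
triangle: |3−3|=0 ≤ l₃=3 ≤ 3+3=6  ✓
parity: l₁+l₂+l₃ = 9 is odd  ✗

parity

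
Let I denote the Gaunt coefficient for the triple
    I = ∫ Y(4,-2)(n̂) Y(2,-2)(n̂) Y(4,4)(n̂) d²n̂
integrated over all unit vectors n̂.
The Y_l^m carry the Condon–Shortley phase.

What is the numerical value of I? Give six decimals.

-0.106180

Checks pass: Σm=0; 10 even; l₃=4∈[2,6].
(2·4+1)(2·2+1)(2·4+1) = 405
Δ: 2! 6! 2! / 11! → 1/13860
sum: t=0:+1/192 t=1:−1/36 t=2:+1/192 = -5/288
3j²(4 2 4; 0 0 0) = Δ·Π!·Σ² = 20/693  (sign -1)
sum: t=0:+1/2880 = 1/2880
3j²(4 2 4; -2 -2 4) = Δ·Π!·Σ² = 2/165  (sign +1)
combine: 4πI² = 405·20/693·2/165 = 120/847
take √, sign -1: I = -0.10618031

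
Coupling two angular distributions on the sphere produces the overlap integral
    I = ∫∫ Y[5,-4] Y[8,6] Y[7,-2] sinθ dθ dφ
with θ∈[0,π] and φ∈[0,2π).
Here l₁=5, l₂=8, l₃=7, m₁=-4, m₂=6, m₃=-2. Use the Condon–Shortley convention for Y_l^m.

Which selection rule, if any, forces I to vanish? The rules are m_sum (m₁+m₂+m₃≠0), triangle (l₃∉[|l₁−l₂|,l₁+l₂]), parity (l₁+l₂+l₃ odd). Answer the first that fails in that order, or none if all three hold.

none

m₁+m₂+m₃ = -4 + 6 − 2 = 0  ✓
triangle: |5−8|=3 ≤ l₃=7 ≤ 5+8=13  ✓
parity: l₁+l₂+l₃ = 20 is even  ✓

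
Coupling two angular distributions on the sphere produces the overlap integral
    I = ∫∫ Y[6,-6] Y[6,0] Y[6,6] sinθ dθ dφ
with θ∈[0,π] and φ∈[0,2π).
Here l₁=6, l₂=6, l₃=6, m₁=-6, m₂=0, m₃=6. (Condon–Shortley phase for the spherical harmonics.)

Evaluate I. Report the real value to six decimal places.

Rules hold: Σm=0, L=18 even, 0≤6≤12.
N = 13·13·13 = 2197
Δ = 6!·6!·6!/19! = 1/325909584
Racah Σ t=0..6: t=0:+1/373248000 t=1:−1/1728000 t=2:+1/110592 t=3:−1/46656 t=4:+1/110592 t=5:−1/1728000 t=6:+1/373248000 = -7/1555200
⇒ 3j(6 6 6; 0 0 0)² = 400/46189, sgn -1
Racah Σ t=6..6: t=6:+1/373248000 = 1/373248000
⇒ 3j(6 6 6; -6 0 6)² = 11/4199, sgn +1
4πI² = N·(3j₀)²·(3jₘ)² = 5200/104329
I = -1·√(0.0498423/4π) = -0.06297878

-0.062979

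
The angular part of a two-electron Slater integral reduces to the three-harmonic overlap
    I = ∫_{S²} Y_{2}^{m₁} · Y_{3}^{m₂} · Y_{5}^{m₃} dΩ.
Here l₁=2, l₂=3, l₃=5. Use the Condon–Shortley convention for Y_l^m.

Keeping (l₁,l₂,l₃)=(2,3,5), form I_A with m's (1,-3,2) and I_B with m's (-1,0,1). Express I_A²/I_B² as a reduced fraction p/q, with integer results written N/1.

Shared (l₁,l₂,l₃)=(2,3,5): N and (l;000)² cancel in I_A²/I_B².
A: Δ = 0!·4!·6!/11! = 1/2310; Racah Σ t=0..0: t=0:+1/4320 = 1/4320; ⇒ 3j(2 3 5; 1 -3 2)² = 1/330, sgn -1
B: Δ = 0!·4!·6!/11! = 1/2310; Racah Σ t=0..0: t=0:+1/216 = 1/216; ⇒ 3j(2 3 5; -1 0 1)² = 8/231, sgn +1
I_A²/I_B² = (1/330)/(8/231) = 7/80

7/80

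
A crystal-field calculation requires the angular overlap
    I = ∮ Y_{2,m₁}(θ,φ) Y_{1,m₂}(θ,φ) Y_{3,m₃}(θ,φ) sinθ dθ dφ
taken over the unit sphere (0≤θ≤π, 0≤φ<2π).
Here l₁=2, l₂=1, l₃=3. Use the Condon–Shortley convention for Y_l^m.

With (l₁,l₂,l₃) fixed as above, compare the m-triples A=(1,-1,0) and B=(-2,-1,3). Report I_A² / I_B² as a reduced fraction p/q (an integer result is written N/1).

1/5

Shared (l₁,l₂,l₃)=(2,1,3): N and (l;000)² cancel in I_A²/I_B².
A: Δ = 0!·4!·2!/7! = 1/105; Racah Σ t=0..0: t=0:+1/12 = 1/12; ⇒ 3j(2 1 3; 1 -1 0)² = 1/35, sgn -1
B: Δ = 0!·4!·2!/7! = 1/105; Racah Σ t=0..0: t=0:+1/48 = 1/48; ⇒ 3j(2 1 3; -2 -1 3)² = 1/7, sgn +1
I_A²/I_B² = (1/35)/(1/7) = 1/5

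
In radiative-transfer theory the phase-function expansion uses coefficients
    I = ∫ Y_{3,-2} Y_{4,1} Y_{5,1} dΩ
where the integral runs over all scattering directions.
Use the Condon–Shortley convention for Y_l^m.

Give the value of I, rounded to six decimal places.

m-sum 0 ✓  L=12 even ✓  1≤5≤7 ✓
Π(2lᵢ+1) = 7×9×11 = 693
triangle coeff Δ(3,4,5) = 1/180180
Σ_t [0,2]: t=0:+1/576 t=1:−1/144 t=2:+1/576 = -1/288
(3j)²=20/1001 [(3 4 5; 0 0 0)], sign=+1
Σ_t [1,2]: t=1:−1/1152 t=2:+1/432 = 5/3456
(3j)²=625/36036 [(3 4 5; -2 1 1)], sign=+1
⇒ 4πI² = 3125/13013
I = (+1)√(3125/13013/(4π)) = 0.13823925

0.138239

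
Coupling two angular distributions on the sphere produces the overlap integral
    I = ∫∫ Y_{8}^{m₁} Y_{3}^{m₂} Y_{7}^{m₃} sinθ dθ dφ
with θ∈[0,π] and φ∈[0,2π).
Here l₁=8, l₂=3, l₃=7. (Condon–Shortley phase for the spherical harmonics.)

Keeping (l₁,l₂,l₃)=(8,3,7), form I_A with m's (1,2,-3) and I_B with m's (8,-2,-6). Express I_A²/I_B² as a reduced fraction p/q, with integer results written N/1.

l's match ⇒ only the (l;m) 3-j factors differ between A and B.
A: triangle coeff Δ(8,3,7) = 1/5290740; Σ_t [3,4]: t=3:−1/11612160 t=4:+1/52254720 = -1/14929920; (3j)²=1225/75582 [(8 3 7; 1 2 -3)], sign=-1
B: triangle coeff Δ(8,3,7) = 1/5290740; Σ_t [0,0]: t=0:+1/11496038400 = 1/11496038400; (3j)²=65/2907 [(8 3 7; 8 -2 -6)], sign=-1
I_A²/I_B² = (1225/75582)/(65/2907) = 245/338

245/338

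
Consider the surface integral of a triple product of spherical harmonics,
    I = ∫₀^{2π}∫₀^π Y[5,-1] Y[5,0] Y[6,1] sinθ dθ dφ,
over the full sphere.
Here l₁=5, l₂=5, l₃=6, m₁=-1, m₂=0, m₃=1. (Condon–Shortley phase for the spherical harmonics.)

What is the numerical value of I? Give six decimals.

Rules hold: Σm=0, L=16 even, 0≤6≤10.
N = 11·11·13 = 1573
Δ = 4!·6!·6!/17! = 1/28588560
Racah Σ t=0..4: t=0:+1/345600 t=1:−1/13824 t=2:+1/5184 t=3:−1/13824 t=4:+1/345600 = 7/129600
⇒ 3j(5 5 6; 0 0 0)² = 80/7293, sgn +1
Racah Σ t=0..4: t=0:+1/2073600 t=1:−1/34560 t=2:+1/6912 t=3:−1/10368 t=4:+1/138240 = 7/259200
⇒ 3j(5 5 6; -1 0 1)² = 28/7293, sgn -1
4πI² = N·(3j₀)²·(3jₘ)² = 2240/33813
I = -1·√(0.0662467/4π) = -0.07260679

-0.072607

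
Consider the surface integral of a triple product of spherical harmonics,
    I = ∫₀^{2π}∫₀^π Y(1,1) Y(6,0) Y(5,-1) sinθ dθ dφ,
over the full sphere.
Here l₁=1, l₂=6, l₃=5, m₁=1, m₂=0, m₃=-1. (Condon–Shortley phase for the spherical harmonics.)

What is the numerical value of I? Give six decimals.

0.158246

Rules hold: Σm=0, L=12 even, 5≤5≤7.
N = 3·13·11 = 429
Δ = 2!·0!·10!/13! = 1/858
Racah Σ t=1..1: t=1:−1/14400 = -1/14400
⇒ 3j(1 6 5; 0 0 0)² = 6/143, sgn +1
Racah Σ t=0..0: t=0:+1/34560 = 1/34560
⇒ 3j(1 6 5; 1 0 -1)² = 5/286, sgn +1
4πI² = N·(3j₀)²·(3jₘ)² = 45/143
I = +1·√(0.314685/4π) = 0.15824621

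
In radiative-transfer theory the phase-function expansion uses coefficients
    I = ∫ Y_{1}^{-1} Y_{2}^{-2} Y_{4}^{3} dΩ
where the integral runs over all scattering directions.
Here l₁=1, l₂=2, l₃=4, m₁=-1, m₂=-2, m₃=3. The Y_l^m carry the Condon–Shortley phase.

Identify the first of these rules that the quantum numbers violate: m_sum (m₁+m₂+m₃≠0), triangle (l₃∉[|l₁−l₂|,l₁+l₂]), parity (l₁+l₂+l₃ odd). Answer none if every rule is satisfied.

triangle

azimuthal sum: -1 − 2 + 3 = 0  ✓
1 ≤ 4 ≤ 3 (triangle on l)  ✗
L = 1 + 2 + 4 = 7 (odd)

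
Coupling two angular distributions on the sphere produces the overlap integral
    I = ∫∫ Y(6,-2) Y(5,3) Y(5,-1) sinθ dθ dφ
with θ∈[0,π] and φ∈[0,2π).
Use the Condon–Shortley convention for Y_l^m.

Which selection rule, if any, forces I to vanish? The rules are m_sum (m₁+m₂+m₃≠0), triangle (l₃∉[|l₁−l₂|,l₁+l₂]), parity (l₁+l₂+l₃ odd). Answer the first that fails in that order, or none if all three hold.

Σmᵢ = 0  ✓
l₃∈[|l₁−l₂|,l₁+l₂]=[1,11], have l₃=5  ✓
Σlᵢ = 16 ⇒ even  ✓

none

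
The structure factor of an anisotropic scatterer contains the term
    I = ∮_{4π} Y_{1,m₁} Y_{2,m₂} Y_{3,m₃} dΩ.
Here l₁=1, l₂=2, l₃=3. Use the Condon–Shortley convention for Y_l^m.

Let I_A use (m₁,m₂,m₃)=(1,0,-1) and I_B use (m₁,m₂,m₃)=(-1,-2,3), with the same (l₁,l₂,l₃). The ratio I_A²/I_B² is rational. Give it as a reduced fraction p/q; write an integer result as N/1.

Shared (l₁,l₂,l₃)=(1,2,3): N and (l;000)² cancel in I_A²/I_B².
A: Δ = 0!·2!·4!/7! = 1/105; Racah Σ t=0..0: t=0:+1/8 = 1/8; ⇒ 3j(1 2 3; 1 0 -1)² = 2/35, sgn +1
B: Δ = 0!·2!·4!/7! = 1/105; Racah Σ t=0..0: t=0:+1/48 = 1/48; ⇒ 3j(1 2 3; -1 -2 3)² = 1/7, sgn +1
I_A²/I_B² = (2/35)/(1/7) = 2/5

2/5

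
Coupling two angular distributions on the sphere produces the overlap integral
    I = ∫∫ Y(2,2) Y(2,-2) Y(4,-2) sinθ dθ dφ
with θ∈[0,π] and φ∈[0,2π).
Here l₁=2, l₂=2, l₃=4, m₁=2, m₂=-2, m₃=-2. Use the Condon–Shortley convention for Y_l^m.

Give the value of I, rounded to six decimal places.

0.000000

m-sum = 2 − 2 − 2 = -2 ≠ 0 ⇒ I = 0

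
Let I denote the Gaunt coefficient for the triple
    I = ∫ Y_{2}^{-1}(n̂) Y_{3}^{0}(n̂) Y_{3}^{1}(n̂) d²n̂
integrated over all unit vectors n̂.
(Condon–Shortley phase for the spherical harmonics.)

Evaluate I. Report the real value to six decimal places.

-0.059471

m-sum 0 ✓  L=8 even ✓  1≤3≤5 ✓
Π(2lᵢ+1) = 5×7×7 = 245
triangle coeff Δ(2,3,3) = 1/3780
Σ_t [0,2]: t=0:+1/24 t=1:−1/4 t=2:+1/24 = -1/6
(3j)²=4/105 [(2 3 3; 0 0 0)], sign=+1
Σ_t [1,2]: t=1:−1/8 t=2:+1/12 = -1/24
(3j)²=1/210 [(2 3 3; -1 0 1)], sign=-1
⇒ 4πI² = 2/45
I = (-1)√(2/45/(4π)) = -0.05947080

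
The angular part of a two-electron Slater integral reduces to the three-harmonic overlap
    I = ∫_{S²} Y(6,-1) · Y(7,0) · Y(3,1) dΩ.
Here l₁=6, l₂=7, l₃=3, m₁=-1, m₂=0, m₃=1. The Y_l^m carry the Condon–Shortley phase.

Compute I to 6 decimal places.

m-sum 0 ✓  L=16 even ✓  1≤3≤13 ✓
Π(2lᵢ+1) = 13×15×7 = 1365
triangle coeff Δ(6,7,3) = 1/2042040
Σ_t [4,6]: t=4:+1/207360 t=5:−1/57600 t=6:+1/207360 = -1/129600
(3j)²=168/12155 [(6 7 3; 0 0 0)], sign=+1
Σ_t [5,7]: t=5:−1/115200 t=6:+1/103680 t=7:−1/1451520 = 1/3628800
(3j)²=1/36465 [(6 7 3; -1 0 1)], sign=+1
⇒ 4πI² = 1176/2272985
I = (+1)√(1176/2272985/(4π)) = 0.00641653

0.006417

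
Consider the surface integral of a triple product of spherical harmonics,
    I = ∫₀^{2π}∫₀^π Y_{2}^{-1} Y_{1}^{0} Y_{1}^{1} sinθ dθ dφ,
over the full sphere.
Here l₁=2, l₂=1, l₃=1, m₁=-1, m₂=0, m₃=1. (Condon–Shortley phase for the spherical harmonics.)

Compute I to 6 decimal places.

-0.218510

m-sum 0 ✓  L=4 even ✓  1≤1≤3 ✓
Π(2lᵢ+1) = 5×3×3 = 45
triangle coeff Δ(2,1,1) = 1/30
Σ_t [1,1]: t=1:−1/1 = -1/1
(3j)²=2/15 [(2 1 1; 0 0 0)], sign=+1
Σ_t [1,1]: t=1:−1/2 = -1/2
(3j)²=1/10 [(2 1 1; -1 0 1)], sign=-1
⇒ 4πI² = 3/5
I = (-1)√(3/5/(4π)) = -0.21850969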